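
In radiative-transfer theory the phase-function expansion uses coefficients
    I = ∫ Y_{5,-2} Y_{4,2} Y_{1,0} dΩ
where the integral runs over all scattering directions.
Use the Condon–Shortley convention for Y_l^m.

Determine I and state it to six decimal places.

0.225034

Rules hold: Σm=0, L=10 even, 1≤1≤9.
N = 11·9·3 = 297
Δ = 8!·2!·0!/11! = 1/495
Racah Σ t=4..4: t=4:+1/576 = 1/576
⇒ 3j(5 4 1; 0 0 0)² = 5/99, sgn -1
Racah Σ t=6..6: t=6:+1/1440 = 1/1440
⇒ 3j(5 4 1; -2 2 0)² = 7/165, sgn -1
4πI² = N·(3j₀)²·(3jₘ)² = 7/11
I = +1·√(0.636364/4π) = 0.22503380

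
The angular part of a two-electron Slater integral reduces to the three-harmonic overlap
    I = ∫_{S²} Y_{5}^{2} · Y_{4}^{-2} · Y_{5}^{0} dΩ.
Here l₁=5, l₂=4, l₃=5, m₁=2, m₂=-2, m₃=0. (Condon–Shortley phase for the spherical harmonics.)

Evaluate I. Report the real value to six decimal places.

Checks pass: Σm=0; 14 even; l₃=5∈[1,9].
(2·5+1)(2·4+1)(2·5+1) = 1089
Δ: 4! 6! 4! / 15! → 1/3153150
sum: t=0:+1/69120 t=1:−1/1728 t=2:+1/576 t=3:−1/1728 t=4:+1/69120 = 7/11520
3j²(5 4 5; 0 0 0) = Δ·Π!·Σ² = 2/143  (sign -1)
sum: t=0:+1/3456 t=1:−1/1728 t=2:+1/11520 = -7/34560
3j²(5 4 5; 2 -2 0) = Δ·Π!·Σ² = 7/858  (sign +1)
combine: 4πI² = 1089·2/143·7/858 = 21/169
take √, sign -1: I = -0.09944006

-0.099440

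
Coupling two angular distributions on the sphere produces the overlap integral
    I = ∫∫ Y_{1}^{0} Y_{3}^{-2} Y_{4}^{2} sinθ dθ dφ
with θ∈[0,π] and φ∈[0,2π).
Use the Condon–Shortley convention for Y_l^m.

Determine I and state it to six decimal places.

0.213244

Checks pass: Σm=0; 8 even; l₃=4∈[2,4].
(2·1+1)(2·3+1)(2·4+1) = 189
Δ: 0! 2! 6! / 9! → 1/252
sum: t=0:+1/36 = 1/36
3j²(1 3 4; 0 0 0) = Δ·Π!·Σ² = 4/63  (sign +1)
sum: t=0:+1/120 = 1/120
3j²(1 3 4; 0 -2 2) = Δ·Π!·Σ² = 1/21  (sign +1)
combine: 4πI² = 189·4/63·1/21 = 4/7
take √, sign +1: I = 0.21324362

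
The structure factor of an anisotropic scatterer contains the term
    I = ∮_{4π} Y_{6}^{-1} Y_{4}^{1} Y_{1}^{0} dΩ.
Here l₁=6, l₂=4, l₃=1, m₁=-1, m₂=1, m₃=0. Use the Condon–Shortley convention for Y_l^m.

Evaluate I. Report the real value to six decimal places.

0.000000

|6−4|≤1≤6+4 violated ⇒ I = 0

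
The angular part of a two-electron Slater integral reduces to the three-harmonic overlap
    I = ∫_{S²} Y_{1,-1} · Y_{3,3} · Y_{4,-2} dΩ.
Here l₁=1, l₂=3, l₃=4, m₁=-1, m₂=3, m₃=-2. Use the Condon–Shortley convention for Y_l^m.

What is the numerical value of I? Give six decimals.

m-sum 0 ✓  L=8 even ✓  2≤4≤4 ✓
Π(2lᵢ+1) = 3×7×9 = 189
triangle coeff Δ(1,3,4) = 1/252
Σ_t [0,0]: t=0:+1/36 = 1/36
(3j)²=4/63 [(1 3 4; 0 0 0)], sign=+1
Σ_t [0,0]: t=0:+1/1440 = 1/1440
(3j)²=1/252 [(1 3 4; -1 3 -2)], sign=+1
⇒ 4πI² = 1/21
I = (+1)√(1/21/(4π)) = 0.06155813

0.061558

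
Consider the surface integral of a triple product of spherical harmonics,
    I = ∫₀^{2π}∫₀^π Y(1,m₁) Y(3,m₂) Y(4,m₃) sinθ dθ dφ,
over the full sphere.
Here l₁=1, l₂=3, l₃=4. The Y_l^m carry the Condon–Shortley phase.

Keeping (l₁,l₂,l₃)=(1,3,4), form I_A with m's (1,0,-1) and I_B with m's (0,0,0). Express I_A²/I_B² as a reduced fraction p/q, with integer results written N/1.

l's match ⇒ only the (l;m) 3-j factors differ between A and B.
A: triangle coeff Δ(1,3,4) = 1/252; Σ_t [0,0]: t=0:+1/72 = 1/72; (3j)²=5/126 [(1 3 4; 1 0 -1)], sign=-1
B: triangle coeff Δ(1,3,4) = 1/252; Σ_t [0,0]: t=0:+1/36 = 1/36; (3j)²=4/63 [(1 3 4; 0 0 0)], sign=+1
I_A²/I_B² = (5/126)/(4/63) = 5/8

5/8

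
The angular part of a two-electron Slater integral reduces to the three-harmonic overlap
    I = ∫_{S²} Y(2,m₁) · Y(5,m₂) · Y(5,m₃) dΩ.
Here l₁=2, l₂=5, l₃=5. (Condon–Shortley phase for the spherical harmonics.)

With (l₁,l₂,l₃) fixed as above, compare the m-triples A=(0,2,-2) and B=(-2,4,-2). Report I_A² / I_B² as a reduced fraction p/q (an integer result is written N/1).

Shared (l₁,l₂,l₃)=(2,5,5): N and (l;000)² cancel in I_A²/I_B².
A: Δ = 2!·2!·8!/13! = 1/38610; Racah Σ t=0..2: t=0:+1/20160 t=1:−1/1440 t=2:+1/2880 = -1/3360; ⇒ 3j(2 5 5; 0 2 -2)² = 6/715, sgn +1
B: Δ = 2!·2!·8!/13! = 1/38610; Racah Σ t=2..2: t=2:+1/20160 = 1/20160; ⇒ 3j(2 5 5; -2 4 -2)² = 12/715, sgn -1
I_A²/I_B² = (6/715)/(12/715) = 1/2

1/2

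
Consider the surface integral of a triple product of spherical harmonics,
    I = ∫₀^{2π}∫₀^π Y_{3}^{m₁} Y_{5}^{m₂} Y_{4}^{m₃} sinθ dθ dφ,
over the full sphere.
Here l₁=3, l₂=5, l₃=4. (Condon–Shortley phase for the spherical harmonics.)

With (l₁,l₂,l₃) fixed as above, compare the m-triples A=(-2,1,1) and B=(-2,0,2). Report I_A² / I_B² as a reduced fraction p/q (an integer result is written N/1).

125/192

Same 3,5,4: normalisation and zero-m 3j drop out of the ratio.
A: Δ: 4! 2! 6! / 13! → 1/180180; sum: t=3:−1/432 t=4:+1/1152 = -5/3456; 3j²(3 5 4; -2 1 1) = Δ·Π!·Σ² = 625/36036  (sign +1)
B: Δ: 4! 2! 6! / 13! → 1/180180; sum: t=3:−1/576 t=4:+1/2880 = -1/720; 3j²(3 5 4; -2 0 2) = Δ·Π!·Σ² = 80/3003  (sign -1)
I_A²/I_B² = (625/36036)/(80/3003) = 125/192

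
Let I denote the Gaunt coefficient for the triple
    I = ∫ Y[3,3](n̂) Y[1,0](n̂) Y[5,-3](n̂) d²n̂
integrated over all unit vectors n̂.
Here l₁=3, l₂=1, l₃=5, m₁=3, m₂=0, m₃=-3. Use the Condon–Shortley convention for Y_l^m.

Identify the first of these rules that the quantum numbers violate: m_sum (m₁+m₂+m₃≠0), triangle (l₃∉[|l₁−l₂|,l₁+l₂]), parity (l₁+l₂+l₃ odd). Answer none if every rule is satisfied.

m₁+m₂+m₃ = 3 + 0 − 3 = 0  ✓
triangle: |3−1|=2 ≤ l₃=5 ≤ 3+1=4  ✗
parity: l₁+l₂+l₃ = 9 is odd

triangle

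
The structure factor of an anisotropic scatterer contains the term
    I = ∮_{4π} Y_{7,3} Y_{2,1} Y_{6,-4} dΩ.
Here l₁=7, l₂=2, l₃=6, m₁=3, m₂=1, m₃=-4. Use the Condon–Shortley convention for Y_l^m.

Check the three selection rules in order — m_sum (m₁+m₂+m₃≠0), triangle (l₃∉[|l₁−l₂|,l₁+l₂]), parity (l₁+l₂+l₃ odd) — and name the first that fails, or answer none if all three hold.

azimuthal sum: 3 + 1 − 4 = 0  ✓
5 ≤ 6 ≤ 9 (triangle on l)  ✓
L = 7 + 2 + 6 = 15 (odd)  ✗

parity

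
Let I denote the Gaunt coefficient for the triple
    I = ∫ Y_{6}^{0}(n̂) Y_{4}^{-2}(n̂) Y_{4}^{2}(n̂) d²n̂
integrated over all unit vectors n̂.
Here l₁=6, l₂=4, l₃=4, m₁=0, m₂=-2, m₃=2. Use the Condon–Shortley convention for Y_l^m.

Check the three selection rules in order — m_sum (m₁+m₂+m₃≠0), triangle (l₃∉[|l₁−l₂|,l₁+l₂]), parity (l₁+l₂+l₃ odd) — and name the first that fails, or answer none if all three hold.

Σmᵢ = 0  ✓
l₃∈[|l₁−l₂|,l₁+l₂]=[2,10], have l₃=4  ✓
Σlᵢ = 14 ⇒ even  ✓

none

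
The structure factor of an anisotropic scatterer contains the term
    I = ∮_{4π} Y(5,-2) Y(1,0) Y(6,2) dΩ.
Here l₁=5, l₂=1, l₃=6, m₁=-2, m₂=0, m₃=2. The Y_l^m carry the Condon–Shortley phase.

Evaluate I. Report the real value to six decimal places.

0.231133

Rules hold: Σm=0, L=12 even, 4≤6≤6.
N = 11·3·13 = 429
Δ = 0!·10!·2!/13! = 1/858
Racah Σ t=0..0: t=0:+1/14400 = 1/14400
⇒ 3j(5 1 6; 0 0 0)² = 6/143, sgn +1
Racah Σ t=0..0: t=0:+1/30240 = 1/30240
⇒ 3j(5 1 6; -2 0 2)² = 16/429, sgn +1
4πI² = N·(3j₀)²·(3jₘ)² = 96/143
I = +1·√(0.671329/4π) = 0.23113338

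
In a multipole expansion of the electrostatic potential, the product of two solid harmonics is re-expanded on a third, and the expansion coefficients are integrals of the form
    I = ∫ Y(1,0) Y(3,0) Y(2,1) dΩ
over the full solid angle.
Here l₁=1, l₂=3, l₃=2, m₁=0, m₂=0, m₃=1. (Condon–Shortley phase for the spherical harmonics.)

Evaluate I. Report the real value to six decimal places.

0.000000

Σmᵢ = 1 ≠ 0, so the φ-integral vanishes; I = 0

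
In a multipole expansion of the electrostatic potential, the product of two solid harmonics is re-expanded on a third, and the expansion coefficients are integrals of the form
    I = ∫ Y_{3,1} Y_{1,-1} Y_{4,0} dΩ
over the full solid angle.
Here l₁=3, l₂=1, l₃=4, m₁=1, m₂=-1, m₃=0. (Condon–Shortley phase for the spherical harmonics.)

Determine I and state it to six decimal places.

0.150786

Checks pass: Σm=0; 8 even; l₃=4∈[2,4].
(2·3+1)(2·1+1)(2·4+1) = 189
Δ: 0! 6! 2! / 9! → 1/252
sum: t=0:+1/36 = 1/36
3j²(3 1 4; 0 0 0) = Δ·Π!·Σ² = 4/63  (sign +1)
sum: t=0:+1/96 = 1/96
3j²(3 1 4; 1 -1 0) = Δ·Π!·Σ² = 1/42  (sign +1)
combine: 4πI² = 189·4/63·1/42 = 2/7
take √, sign +1: I = 0.15078601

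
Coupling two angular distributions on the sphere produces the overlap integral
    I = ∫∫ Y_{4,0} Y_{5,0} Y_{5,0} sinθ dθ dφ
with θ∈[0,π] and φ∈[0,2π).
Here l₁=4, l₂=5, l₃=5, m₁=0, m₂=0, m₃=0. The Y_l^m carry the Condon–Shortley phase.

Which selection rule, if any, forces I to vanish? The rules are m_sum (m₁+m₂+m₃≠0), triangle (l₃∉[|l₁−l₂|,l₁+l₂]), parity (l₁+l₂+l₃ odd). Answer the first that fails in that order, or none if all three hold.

none

azimuthal sum: 0 + 0 + 0 = 0  ✓
1 ≤ 5 ≤ 9 (triangle on l)  ✓
L = 4 + 5 + 5 = 14 (even)  ✓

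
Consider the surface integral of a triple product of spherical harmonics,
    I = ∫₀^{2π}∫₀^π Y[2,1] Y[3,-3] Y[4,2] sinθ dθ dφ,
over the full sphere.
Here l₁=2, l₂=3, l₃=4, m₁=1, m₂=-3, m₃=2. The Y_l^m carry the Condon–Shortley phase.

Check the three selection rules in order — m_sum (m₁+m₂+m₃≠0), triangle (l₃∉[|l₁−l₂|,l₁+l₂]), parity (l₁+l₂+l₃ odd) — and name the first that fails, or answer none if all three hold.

parity

Σmᵢ = 0  ✓
l₃∈[|l₁−l₂|,l₁+l₂]=[1,5], have l₃=4  ✓
Σlᵢ = 9 ⇒ odd  ✗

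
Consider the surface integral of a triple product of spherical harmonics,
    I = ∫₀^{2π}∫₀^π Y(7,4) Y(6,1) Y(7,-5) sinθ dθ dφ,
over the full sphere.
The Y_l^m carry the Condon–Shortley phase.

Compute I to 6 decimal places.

0.117735

Checks pass: Σm=0; 20 even; l₃=7∈[1,13].
(2·7+1)(2·6+1)(2·7+1) = 2925
Δ: 6! 8! 6! / 21! → 1/2444321880
sum: t=0:+1/2612736000 t=1:−1/20736000 t=2:+1/1658880 t=3:−1/746496 t=4:+1/1658880 t=5:−1/20736000 t=6:+1/2612736000 = -1/4354560
3j²(7 6 7; 0 0 0) = Δ·Π!·Σ² = 1000/138567  (sign +1)
sum: t=1:−1/124416000 t=2:+1/29030400 t=3:−1/69672960 = 1/82944000
3j²(7 6 7; 4 1 -5) = Δ·Π!·Σ² = 693/83980  (sign +1)
combine: 4πI² = 2925·1000/138567·693/83980 = 236250/1356277
take √, sign +1: I = 0.11773532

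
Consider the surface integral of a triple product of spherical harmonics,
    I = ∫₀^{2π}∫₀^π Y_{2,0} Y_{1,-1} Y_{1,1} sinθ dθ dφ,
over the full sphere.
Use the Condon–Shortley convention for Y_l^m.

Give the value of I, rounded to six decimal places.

Rules hold: Σm=0, L=4 even, 1≤1≤3.
N = 5·3·3 = 45
Δ = 2!·2!·0!/5! = 1/30
Racah Σ t=1..1: t=1:−1/1 = -1/1
⇒ 3j(2 1 1; 0 0 0)² = 2/15, sgn +1
Racah Σ t=0..0: t=0:+1/4 = 1/4
⇒ 3j(2 1 1; 0 -1 1)² = 1/30, sgn +1
4πI² = N·(3j₀)²·(3jₘ)² = 1/5
I = +1·√(0.2/4π) = 0.12615663

0.126157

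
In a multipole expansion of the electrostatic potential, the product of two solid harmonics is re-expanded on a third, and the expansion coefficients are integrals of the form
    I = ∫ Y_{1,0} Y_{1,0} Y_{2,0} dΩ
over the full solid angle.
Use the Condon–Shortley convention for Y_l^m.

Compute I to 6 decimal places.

0.252313

Checks pass: Σm=0; 4 even; l₃=2∈[0,2].
(2·1+1)(2·1+1)(2·2+1) = 45
Δ: 0! 2! 2! / 5! → 1/30
sum: t=0:+1/1 = 1/1
3j²(1 1 2; 0 0 0) = Δ·Π!·Σ² = 2/15  (sign +1)
(m-triple is (0,0,0) — same symbol as above.)
combine: 4πI² = 45·2/15·2/15 = 4/5
take √, sign +1: I = 0.25231325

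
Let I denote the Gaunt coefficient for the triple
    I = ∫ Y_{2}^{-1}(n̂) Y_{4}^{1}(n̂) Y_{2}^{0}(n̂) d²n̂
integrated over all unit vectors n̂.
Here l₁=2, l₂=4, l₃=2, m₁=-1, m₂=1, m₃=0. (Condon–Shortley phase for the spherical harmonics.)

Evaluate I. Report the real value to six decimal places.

Checks pass: Σm=0; 8 even; l₃=2∈[2,6].
(2·2+1)(2·4+1)(2·2+1) = 225
Δ: 4! 0! 4! / 9! → 1/630
sum: t=2:+1/16 = 1/16
3j²(2 4 2; 0 0 0) = Δ·Π!·Σ² = 2/35  (sign +1)
sum: t=3:−1/24 = -1/24
3j²(2 4 2; -1 1 0) = Δ·Π!·Σ² = 1/21  (sign -1)
combine: 4πI² = 225·2/35·1/21 = 30/49
take √, sign -1: I = -0.22072812

-0.220728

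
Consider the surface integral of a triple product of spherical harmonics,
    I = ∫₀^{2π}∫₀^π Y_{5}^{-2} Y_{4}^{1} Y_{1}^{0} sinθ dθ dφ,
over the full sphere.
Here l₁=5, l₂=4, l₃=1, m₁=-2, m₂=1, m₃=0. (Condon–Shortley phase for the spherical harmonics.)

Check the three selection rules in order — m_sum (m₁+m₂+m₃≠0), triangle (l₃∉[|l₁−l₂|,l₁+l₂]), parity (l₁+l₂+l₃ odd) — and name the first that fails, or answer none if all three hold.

m_sum

m₁+m₂+m₃ = -2 + 1 + 0 = -1  ✗
triangle: |5−4|=1 ≤ l₃=1 ≤ 5+4=9
parity: l₁+l₂+l₃ = 10 is even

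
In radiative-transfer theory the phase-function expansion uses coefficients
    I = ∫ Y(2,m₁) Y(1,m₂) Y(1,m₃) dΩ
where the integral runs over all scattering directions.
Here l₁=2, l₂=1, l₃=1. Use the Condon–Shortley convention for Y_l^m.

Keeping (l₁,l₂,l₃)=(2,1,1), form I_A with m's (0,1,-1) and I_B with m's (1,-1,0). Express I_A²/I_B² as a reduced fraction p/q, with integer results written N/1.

1/3

l's match ⇒ only the (l;m) 3-j factors differ between A and B.
A: triangle coeff Δ(2,1,1) = 1/30; Σ_t [2,2]: t=2:+1/4 = 1/4; (3j)²=1/30 [(2 1 1; 0 1 -1)], sign=+1
B: triangle coeff Δ(2,1,1) = 1/30; Σ_t [0,0]: t=0:+1/2 = 1/2; (3j)²=1/10 [(2 1 1; 1 -1 0)], sign=-1
I_A²/I_B² = (1/30)/(1/10) = 1/3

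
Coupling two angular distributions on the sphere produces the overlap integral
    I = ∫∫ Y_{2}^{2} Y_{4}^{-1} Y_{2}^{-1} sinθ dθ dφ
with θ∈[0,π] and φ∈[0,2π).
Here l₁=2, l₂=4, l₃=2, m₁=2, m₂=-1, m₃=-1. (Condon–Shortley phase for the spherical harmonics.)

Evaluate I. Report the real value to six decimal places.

m-sum 0 ✓  L=8 even ✓  2≤2≤6 ✓
Π(2lᵢ+1) = 5×9×5 = 225
triangle coeff Δ(2,4,2) = 1/630
Σ_t [2,2]: t=2:+1/16 = 1/16
(3j)²=2/35 [(2 4 2; 0 0 0)], sign=+1
Σ_t [0,0]: t=0:+1/144 = 1/144
(3j)²=1/126 [(2 4 2; 2 -1 -1)], sign=-1
⇒ 4πI² = 5/49
I = (-1)√(5/49/(4π)) = -0.09011188

-0.090112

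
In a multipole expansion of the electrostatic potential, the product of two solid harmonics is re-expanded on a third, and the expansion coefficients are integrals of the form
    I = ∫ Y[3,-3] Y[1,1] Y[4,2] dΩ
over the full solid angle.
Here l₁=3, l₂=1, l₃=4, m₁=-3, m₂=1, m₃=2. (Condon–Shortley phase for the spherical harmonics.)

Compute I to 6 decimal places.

m-sum 0 ✓  L=8 even ✓  2≤4≤4 ✓
Π(2lᵢ+1) = 7×3×9 = 189
triangle coeff Δ(3,1,4) = 1/252
Σ_t [0,0]: t=0:+1/36 = 1/36
(3j)²=4/63 [(3 1 4; 0 0 0)], sign=+1
Σ_t [0,0]: t=0:+1/1440 = 1/1440
(3j)²=1/252 [(3 1 4; -3 1 2)], sign=+1
⇒ 4πI² = 1/21
I = (+1)√(1/21/(4π)) = 0.06155813

0.061558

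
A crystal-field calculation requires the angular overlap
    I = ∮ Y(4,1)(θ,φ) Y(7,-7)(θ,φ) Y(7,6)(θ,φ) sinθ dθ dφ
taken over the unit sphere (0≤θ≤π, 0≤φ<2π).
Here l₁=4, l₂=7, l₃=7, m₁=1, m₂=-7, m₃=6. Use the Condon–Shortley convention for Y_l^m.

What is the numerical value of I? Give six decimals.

0.197290

Rules hold: Σm=0, L=18 even, 3≤7≤11.
N = 9·15·15 = 2025
Δ = 4!·4!·10!/19! = 1/58198140
Racah Σ t=0..4: t=0:+1/17418240 t=1:−1/622080 t=2:+1/230400 t=3:−1/622080 t=4:+1/17418240 = 1/806400
⇒ 3j(4 7 7; 0 0 0)² = 2268/230945, sgn -1
Racah Σ t=0..0: t=0:+1/522547200 = 1/522547200
⇒ 3j(4 7 7; 1 -7 6)² = 143/5814, sgn -1
4πI² = N·(3j₀)²·(3jₘ)² = 51030/104329
I = +1·√(0.489126/4π) = 0.19729012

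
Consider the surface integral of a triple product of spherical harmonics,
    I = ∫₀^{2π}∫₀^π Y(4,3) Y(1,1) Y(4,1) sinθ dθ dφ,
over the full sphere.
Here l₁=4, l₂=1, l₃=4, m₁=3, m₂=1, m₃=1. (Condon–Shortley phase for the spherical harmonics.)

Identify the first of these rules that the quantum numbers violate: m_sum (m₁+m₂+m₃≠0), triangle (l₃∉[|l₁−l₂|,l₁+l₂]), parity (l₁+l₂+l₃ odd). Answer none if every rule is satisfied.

m_sum

azimuthal sum: 3 + 1 + 1 = 5  ✗
3 ≤ 4 ≤ 5 (triangle on l)
L = 4 + 1 + 4 = 9 (odd)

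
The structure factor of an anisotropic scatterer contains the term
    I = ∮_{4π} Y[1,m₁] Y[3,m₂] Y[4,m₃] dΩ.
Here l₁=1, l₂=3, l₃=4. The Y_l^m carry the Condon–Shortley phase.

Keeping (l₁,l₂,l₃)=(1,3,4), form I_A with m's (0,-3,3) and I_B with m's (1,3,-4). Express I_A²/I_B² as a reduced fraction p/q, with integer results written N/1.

1/4

Same 1,3,4: normalisation and zero-m 3j drop out of the ratio.
A: Δ: 0! 2! 6! / 9! → 1/252; sum: t=0:+1/720 = 1/720; 3j²(1 3 4; 0 -3 3) = Δ·Π!·Σ² = 1/36  (sign -1)
B: Δ: 0! 2! 6! / 9! → 1/252; sum: t=0:+1/1440 = 1/1440; 3j²(1 3 4; 1 3 -4) = Δ·Π!·Σ² = 1/9  (sign +1)
I_A²/I_B² = (1/36)/(1/9) = 1/4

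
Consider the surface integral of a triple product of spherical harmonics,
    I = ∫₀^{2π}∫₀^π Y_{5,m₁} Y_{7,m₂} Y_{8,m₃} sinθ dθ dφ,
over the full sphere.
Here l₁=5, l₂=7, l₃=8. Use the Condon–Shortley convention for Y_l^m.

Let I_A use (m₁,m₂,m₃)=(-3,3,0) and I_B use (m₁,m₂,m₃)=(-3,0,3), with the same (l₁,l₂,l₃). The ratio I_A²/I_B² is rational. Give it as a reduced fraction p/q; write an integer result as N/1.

5/44

Shared (l₁,l₂,l₃)=(5,7,8): N and (l;000)² cancel in I_A²/I_B².
A: Δ = 4!·6!·10!/21! = 1/814773960; Racah Σ t=2..4: t=2:+1/232243200 t=3:−1/21772800 t=4:+1/19906560 = 1/116121600; ⇒ 3j(5 7 8; -3 3 0)² = 48/46189, sgn +1
B: Δ = 4!·6!·10!/21! = 1/814773960; Racah Σ t=2..4: t=2:+1/41472000 t=3:−1/12441600 t=4:+1/34836480 = -1/36288000; ⇒ 3j(5 7 8; -3 0 3)² = 192/20995, sgn +1
I_A²/I_B² = (48/46189)/(192/20995) = 5/44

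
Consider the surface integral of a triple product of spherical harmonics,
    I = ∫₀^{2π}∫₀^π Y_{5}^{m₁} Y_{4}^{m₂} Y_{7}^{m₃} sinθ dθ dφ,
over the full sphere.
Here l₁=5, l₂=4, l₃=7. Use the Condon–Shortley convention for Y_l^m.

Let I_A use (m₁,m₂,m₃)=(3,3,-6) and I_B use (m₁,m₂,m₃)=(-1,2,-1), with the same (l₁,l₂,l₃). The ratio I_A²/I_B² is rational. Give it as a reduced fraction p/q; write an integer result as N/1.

Same 5,4,7: normalisation and zero-m 3j drop out of the ratio.
A: Δ: 2! 8! 6! / 17! → 1/6126120; sum: t=1:−1/3628800 t=2:+1/9676800 = -1/5806080; 3j²(5 4 7; 3 3 -6) = Δ·Π!·Σ² = 5/408  (sign +1)
B: Δ: 2! 8! 6! / 17! → 1/6126120; sum: t=0:+1/2073600 t=1:−1/86400 t=2:+1/55296 = 29/4147200; 3j²(5 4 7; -1 2 -1) = Δ·Π!·Σ² = 841/145860  (sign +1)
I_A²/I_B² = (5/408)/(841/145860) = 3575/1682

3575/1682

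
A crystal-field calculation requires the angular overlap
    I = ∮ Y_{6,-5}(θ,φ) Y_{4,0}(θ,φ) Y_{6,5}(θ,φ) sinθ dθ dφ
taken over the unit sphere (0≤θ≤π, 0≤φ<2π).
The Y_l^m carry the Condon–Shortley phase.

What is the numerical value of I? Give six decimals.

0.099563

m-sum 0 ✓  L=16 even ✓  2≤6≤10 ✓
Π(2lᵢ+1) = 13×9×13 = 1521
triangle coeff Δ(6,4,6) = 1/15315300
Σ_t [0,4]: t=0:+1/829440 t=1:−1/25920 t=2:+1/9216 t=3:−1/25920 t=4:+1/829440 = 7/207360
(3j)²=28/2431 [(6 4 6; 0 0 0)], sign=+1
Σ_t [3,4]: t=3:−1/1451520 t=4:+1/2903040 = -1/2903040
(3j)²=11/1547 [(6 4 6; -5 0 5)], sign=+1
⇒ 4πI² = 36/289
I = (+1)√(36/289/(4π)) = 0.09956287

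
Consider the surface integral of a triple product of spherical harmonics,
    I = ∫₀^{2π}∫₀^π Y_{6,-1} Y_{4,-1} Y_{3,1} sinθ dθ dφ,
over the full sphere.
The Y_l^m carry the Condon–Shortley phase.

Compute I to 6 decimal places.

m-sum = -1 − 1 + 1 = -1 ≠ 0 ⇒ I = 0

0.000000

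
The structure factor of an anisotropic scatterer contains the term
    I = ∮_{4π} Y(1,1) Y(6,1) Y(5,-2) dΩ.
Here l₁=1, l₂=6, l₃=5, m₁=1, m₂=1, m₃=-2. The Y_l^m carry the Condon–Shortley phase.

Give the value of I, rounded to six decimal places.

m-sum 0 ✓  L=12 even ✓  5≤5≤7 ✓
Π(2lᵢ+1) = 3×13×11 = 429
triangle coeff Δ(1,6,5) = 1/858
Σ_t [1,1]: t=1:−1/14400 = -1/14400
(3j)²=6/143 [(1 6 5; 0 0 0)], sign=+1
Σ_t [0,0]: t=0:+1/60480 = 1/60480
(3j)²=5/429 [(1 6 5; 1 1 -2)], sign=-1
⇒ 4πI² = 30/143
I = (-1)√(30/143/(4π)) = -0.12920749

-0.129207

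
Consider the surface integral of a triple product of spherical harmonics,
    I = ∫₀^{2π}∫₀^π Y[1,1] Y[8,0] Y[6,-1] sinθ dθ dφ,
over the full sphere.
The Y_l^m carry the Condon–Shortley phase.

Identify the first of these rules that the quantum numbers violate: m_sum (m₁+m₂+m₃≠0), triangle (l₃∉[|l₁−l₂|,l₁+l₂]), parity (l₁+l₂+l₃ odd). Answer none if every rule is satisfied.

triangle

Σmᵢ = 0  ✓
l₃∈[|l₁−l₂|,l₁+l₂]=[7,9], have l₃=6  ✗
Σlᵢ = 15 ⇒ odd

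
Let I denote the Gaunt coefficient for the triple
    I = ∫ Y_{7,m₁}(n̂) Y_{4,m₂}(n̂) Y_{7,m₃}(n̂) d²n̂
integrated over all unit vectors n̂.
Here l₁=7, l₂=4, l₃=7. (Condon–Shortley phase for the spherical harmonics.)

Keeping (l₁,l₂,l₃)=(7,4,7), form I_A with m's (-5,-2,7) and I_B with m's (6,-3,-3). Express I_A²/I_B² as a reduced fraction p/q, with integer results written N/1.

11/9

Same 7,4,7: normalisation and zero-m 3j drop out of the ratio.
A: Δ: 4! 10! 4! / 19! → 1/58198140; sum: t=2:+1/348364800 = 1/348364800; 3j²(7 4 7; -5 -2 7) = Δ·Π!·Σ² = 11/646  (sign +1)
B: Δ: 4! 10! 4! / 19! → 1/58198140; sum: t=0:+1/52254720 t=1:−1/522547200 = 1/58060800; 3j²(7 4 7; 6 -3 -3) = Δ·Π!·Σ² = 9/646  (sign +1)
I_A²/I_B² = (11/646)/(9/646) = 11/9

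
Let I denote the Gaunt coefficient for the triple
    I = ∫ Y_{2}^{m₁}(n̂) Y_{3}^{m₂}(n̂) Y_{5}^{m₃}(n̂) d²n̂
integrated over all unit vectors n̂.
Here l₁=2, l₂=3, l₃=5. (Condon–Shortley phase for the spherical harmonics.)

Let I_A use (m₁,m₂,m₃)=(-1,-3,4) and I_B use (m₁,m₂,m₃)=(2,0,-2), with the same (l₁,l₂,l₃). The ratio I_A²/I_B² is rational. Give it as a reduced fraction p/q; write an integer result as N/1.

12/5

l's match ⇒ only the (l;m) 3-j factors differ between A and B.
A: triangle coeff Δ(2,3,5) = 1/2310; Σ_t [0,0]: t=0:+1/4320 = 1/4320; (3j)²=2/55 [(2 3 5; -1 -3 4)], sign=-1
B: triangle coeff Δ(2,3,5) = 1/2310; Σ_t [0,0]: t=0:+1/864 = 1/864; (3j)²=1/66 [(2 3 5; 2 0 -2)], sign=-1
I_A²/I_B² = (2/55)/(1/66) = 12/5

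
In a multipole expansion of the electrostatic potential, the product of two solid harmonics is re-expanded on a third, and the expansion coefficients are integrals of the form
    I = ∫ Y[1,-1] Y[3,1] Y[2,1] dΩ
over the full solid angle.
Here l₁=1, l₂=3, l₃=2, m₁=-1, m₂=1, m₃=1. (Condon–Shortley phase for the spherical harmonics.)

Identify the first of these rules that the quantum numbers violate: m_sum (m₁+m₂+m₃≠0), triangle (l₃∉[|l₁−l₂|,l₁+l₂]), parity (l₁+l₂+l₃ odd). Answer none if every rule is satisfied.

m_sum

Σmᵢ = 1  ✗
l₃∈[|l₁−l₂|,l₁+l₂]=[2,4], have l₃=2
Σlᵢ = 6 ⇒ even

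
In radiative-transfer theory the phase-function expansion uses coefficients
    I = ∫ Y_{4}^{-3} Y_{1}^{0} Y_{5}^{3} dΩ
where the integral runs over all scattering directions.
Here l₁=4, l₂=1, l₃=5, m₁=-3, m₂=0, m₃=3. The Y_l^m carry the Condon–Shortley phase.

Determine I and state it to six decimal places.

Checks pass: Σm=0; 10 even; l₃=5∈[3,5].
(2·4+1)(2·1+1)(2·5+1) = 297
Δ: 0! 8! 2! / 11! → 1/495
sum: t=0:+1/576 = 1/576
3j²(4 1 5; 0 0 0) = Δ·Π!·Σ² = 5/99  (sign -1)
sum: t=0:+1/5040 = 1/5040
3j²(4 1 5; -3 0 3) = Δ·Π!·Σ² = 16/495  (sign +1)
combine: 4πI² = 297·5/99·16/495 = 16/33
take √, sign -1: I = -0.19642560

-0.196426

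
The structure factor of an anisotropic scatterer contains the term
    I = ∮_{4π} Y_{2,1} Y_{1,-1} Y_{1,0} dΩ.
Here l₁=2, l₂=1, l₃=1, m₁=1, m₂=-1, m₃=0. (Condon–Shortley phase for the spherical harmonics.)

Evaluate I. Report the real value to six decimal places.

-0.218510

Checks pass: Σm=0; 4 even; l₃=1∈[1,3].
(2·2+1)(2·1+1)(2·1+1) = 45
Δ: 2! 2! 0! / 5! → 1/30
sum: t=1:−1/1 = -1/1
3j²(2 1 1; 0 0 0) = Δ·Π!·Σ² = 2/15  (sign +1)
sum: t=0:+1/2 = 1/2
3j²(2 1 1; 1 -1 0) = Δ·Π!·Σ² = 1/10  (sign -1)
combine: 4πI² = 45·2/15·1/10 = 3/5
take √, sign -1: I = -0.21850969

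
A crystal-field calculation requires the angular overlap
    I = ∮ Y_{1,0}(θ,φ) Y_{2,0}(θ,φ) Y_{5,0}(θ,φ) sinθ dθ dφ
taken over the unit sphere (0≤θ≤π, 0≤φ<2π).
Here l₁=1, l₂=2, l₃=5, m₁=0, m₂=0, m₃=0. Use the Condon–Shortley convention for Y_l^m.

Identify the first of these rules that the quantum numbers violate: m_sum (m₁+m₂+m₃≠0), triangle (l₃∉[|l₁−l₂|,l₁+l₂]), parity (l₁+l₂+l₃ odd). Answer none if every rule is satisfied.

triangle

azimuthal sum: 0 + 0 + 0 = 0  ✓
1 ≤ 5 ≤ 3 (triangle on l)  ✗
L = 1 + 2 + 5 = 8 (even)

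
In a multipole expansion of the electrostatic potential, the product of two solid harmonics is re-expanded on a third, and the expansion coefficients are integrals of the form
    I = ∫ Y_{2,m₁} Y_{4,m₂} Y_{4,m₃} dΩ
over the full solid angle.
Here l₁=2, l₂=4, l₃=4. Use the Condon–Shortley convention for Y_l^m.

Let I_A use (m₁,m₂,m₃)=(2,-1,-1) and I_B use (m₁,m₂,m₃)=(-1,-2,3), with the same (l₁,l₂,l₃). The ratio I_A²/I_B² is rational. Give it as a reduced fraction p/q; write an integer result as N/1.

8/7

Shared (l₁,l₂,l₃)=(2,4,4): N and (l;000)² cancel in I_A²/I_B².
A: Δ = 2!·2!·6!/11! = 1/13860; Racah Σ t=0..0: t=0:+1/144 = 1/144; ⇒ 3j(2 4 4; 2 -1 -1)² = 10/231, sgn -1
B: Δ = 2!·2!·6!/11! = 1/13860; Racah Σ t=1..2: t=1:−1/240 t=2:+1/1440 = -1/288; ⇒ 3j(2 4 4; -1 -2 3)² = 5/132, sgn +1
I_A²/I_B² = (10/231)/(5/132) = 8/7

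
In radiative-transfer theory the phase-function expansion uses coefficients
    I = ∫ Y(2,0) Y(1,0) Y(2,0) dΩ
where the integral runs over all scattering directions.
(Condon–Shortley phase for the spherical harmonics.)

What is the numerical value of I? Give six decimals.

l₁+l₂+l₃=5 is odd: 3j(l;000)=0 ⇒ I=0

0.000000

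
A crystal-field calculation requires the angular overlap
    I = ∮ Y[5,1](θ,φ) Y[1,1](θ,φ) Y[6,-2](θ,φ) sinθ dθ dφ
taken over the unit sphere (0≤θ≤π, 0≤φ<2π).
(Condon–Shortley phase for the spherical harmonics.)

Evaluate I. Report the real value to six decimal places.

Rules hold: Σm=0, L=12 even, 4≤6≤6.
N = 11·3·13 = 429
Δ = 0!·10!·2!/13! = 1/858
Racah Σ t=0..0: t=0:+1/14400 = 1/14400
⇒ 3j(5 1 6; 0 0 0)² = 6/143, sgn +1
Racah Σ t=0..0: t=0:+1/34560 = 1/34560
⇒ 3j(5 1 6; 1 1 -2)² = 14/429, sgn +1
4πI² = N·(3j₀)²·(3jₘ)² = 84/143
I = +1·√(0.587413/4π) = 0.21620548

0.216205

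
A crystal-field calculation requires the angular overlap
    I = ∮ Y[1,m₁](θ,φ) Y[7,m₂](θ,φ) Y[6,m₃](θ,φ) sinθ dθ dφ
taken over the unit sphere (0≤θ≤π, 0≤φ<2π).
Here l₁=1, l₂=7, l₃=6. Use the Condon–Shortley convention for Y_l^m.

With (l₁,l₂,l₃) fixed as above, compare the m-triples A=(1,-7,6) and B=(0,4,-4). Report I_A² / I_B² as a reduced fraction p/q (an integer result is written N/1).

91/33

Same 1,7,6: normalisation and zero-m 3j drop out of the ratio.
A: Δ: 2! 0! 12! / 15! → 1/1365; sum: t=0:+1/958003200 = 1/958003200; 3j²(1 7 6; 1 -7 6) = Δ·Π!·Σ² = 1/15  (sign +1)
B: Δ: 2! 0! 12! / 15! → 1/1365; sum: t=1:−1/7257600 = -1/7257600; 3j²(1 7 6; 0 4 -4) = Δ·Π!·Σ² = 11/455  (sign -1)
I_A²/I_B² = (1/15)/(11/455) = 91/33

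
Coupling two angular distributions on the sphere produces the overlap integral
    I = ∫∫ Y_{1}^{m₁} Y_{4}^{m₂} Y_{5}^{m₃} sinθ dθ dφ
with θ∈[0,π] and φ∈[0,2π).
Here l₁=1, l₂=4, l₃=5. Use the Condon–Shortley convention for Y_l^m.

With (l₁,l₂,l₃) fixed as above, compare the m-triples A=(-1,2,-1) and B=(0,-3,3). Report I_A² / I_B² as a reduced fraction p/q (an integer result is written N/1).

Same 1,4,5: normalisation and zero-m 3j drop out of the ratio.
A: Δ: 0! 2! 8! / 11! → 1/495; sum: t=0:+1/2880 = 1/2880; 3j²(1 4 5; -1 2 -1) = Δ·Π!·Σ² = 2/165  (sign +1)
B: Δ: 0! 2! 8! / 11! → 1/495; sum: t=0:+1/5040 = 1/5040; 3j²(1 4 5; 0 -3 3) = Δ·Π!·Σ² = 16/495  (sign +1)
I_A²/I_B² = (2/165)/(16/495) = 3/8

3/8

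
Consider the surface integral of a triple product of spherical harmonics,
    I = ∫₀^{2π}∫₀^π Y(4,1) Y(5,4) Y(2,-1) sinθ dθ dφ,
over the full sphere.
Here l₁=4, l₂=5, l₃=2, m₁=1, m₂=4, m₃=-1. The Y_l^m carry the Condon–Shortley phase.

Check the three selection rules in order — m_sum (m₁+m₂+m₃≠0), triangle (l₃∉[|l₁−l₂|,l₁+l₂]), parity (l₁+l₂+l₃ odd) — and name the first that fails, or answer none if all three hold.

m_sum

Σmᵢ = 4  ✗
l₃∈[|l₁−l₂|,l₁+l₂]=[1,9], have l₃=2
Σlᵢ = 11 ⇒ odd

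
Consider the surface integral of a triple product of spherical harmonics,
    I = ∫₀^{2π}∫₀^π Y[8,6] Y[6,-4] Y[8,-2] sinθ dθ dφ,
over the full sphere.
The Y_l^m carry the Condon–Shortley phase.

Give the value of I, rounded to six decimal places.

m-sum 0 ✓  L=22 even ✓  2≤8≤14 ✓
Π(2lᵢ+1) = 17×13×17 = 3757
triangle coeff Δ(8,6,8) = 1/13742520792
Σ_t [0,6]: t=0:+1/41803776000 t=1:−1/435456000 t=2:+1/39813120 t=3:−1/18662400 t=4:+1/39813120 t=5:−1/435456000 t=6:+1/41803776000 = -11/1393459200
(3j)²=600/96577 [(8 6 8; 0 0 0)], sign=-1
Σ_t [0,2]: t=0:+1/2786918400 t=1:−1/5225472000 t=2:+1/125411328000 = 11/62705664000
(3j)²=55/7429 [(8 6 8; 6 -4 -2)], sign=+1
⇒ 4πI² = 33000/190969
I = (-1)√(33000/190969/(4π)) = -0.11726559

-0.117266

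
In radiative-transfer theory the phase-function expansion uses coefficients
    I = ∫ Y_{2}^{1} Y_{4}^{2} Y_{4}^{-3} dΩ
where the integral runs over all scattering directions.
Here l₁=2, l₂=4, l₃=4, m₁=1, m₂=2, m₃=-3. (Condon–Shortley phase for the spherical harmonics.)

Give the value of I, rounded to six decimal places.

-0.187702

m-sum 0 ✓  L=10 even ✓  2≤4≤6 ✓
Π(2lᵢ+1) = 5×9×9 = 405
triangle coeff Δ(2,4,4) = 1/13860
Σ_t [0,2]: t=0:+1/192 t=1:−1/36 t=2:+1/192 = -5/288
(3j)²=20/693 [(2 4 4; 0 0 0)], sign=-1
Σ_t [0,1]: t=0:+1/1440 t=1:−1/240 = -1/288
(3j)²=5/132 [(2 4 4; 1 2 -3)], sign=+1
⇒ 4πI² = 375/847
I = (-1)√(375/847/(4π)) = -0.18770204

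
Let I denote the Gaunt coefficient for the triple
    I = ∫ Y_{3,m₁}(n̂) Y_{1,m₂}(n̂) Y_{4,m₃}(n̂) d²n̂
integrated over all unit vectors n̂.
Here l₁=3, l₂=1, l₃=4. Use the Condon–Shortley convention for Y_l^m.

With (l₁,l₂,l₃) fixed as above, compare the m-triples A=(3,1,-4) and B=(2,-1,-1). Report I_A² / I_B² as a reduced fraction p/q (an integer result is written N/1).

28/3

l's match ⇒ only the (l;m) 3-j factors differ between A and B.
A: triangle coeff Δ(3,1,4) = 1/252; Σ_t [0,0]: t=0:+1/1440 = 1/1440; (3j)²=1/9 [(3 1 4; 3 1 -4)], sign=+1
B: triangle coeff Δ(3,1,4) = 1/252; Σ_t [0,0]: t=0:+1/240 = 1/240; (3j)²=1/84 [(3 1 4; 2 -1 -1)], sign=-1
I_A²/I_B² = (1/9)/(1/84) = 28/3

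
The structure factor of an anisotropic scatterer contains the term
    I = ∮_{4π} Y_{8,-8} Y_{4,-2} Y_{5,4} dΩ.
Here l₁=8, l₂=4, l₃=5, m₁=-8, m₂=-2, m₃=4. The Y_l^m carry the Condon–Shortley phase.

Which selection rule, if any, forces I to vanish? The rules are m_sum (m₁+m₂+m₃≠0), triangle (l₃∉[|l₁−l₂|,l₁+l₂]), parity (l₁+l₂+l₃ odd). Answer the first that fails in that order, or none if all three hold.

m_sum

Σmᵢ = -6  ✗
l₃∈[|l₁−l₂|,l₁+l₂]=[4,12], have l₃=5
Σlᵢ = 17 ⇒ odd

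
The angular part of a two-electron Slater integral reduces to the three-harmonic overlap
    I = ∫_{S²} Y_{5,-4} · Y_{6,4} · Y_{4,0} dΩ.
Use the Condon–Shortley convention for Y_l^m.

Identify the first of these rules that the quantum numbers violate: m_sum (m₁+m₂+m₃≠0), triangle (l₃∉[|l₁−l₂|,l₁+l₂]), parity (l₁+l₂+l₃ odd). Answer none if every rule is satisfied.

m₁+m₂+m₃ = -4 + 4 + 0 = 0  ✓
triangle: |5−6|=1 ≤ l₃=4 ≤ 5+6=11  ✓
parity: l₁+l₂+l₃ = 15 is odd  ✗

parity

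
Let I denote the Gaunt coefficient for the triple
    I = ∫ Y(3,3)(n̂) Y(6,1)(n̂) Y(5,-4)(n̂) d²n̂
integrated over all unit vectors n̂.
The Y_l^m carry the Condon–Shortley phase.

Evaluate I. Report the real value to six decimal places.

0.072068

m-sum 0 ✓  L=14 even ✓  3≤5≤9 ✓
Π(2lᵢ+1) = 7×13×11 = 1001
triangle coeff Δ(3,6,5) = 1/675675
Σ_t [1,3]: t=1:−1/8640 t=2:+1/2304 t=3:−1/8640 = 7/34560
(3j)²=7/429 [(3 6 5; 0 0 0)], sign=-1
Σ_t [0,0]: t=0:+1/241920 = 1/241920
(3j)²=4/1001 [(3 6 5; 3 1 -4)], sign=-1
⇒ 4πI² = 28/429
I = (+1)√(28/429/(4π)) = 0.07206849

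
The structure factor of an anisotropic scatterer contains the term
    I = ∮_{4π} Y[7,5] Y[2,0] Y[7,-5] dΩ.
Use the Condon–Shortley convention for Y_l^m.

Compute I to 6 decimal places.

Rules hold: Σm=0, L=16 even, 5≤7≤9.
N = 15·5·15 = 1125
Δ = 2!·12!·2!/17! = 1/185640
Racah Σ t=0..2: t=0:+1/2419200 t=1:−1/518400 t=2:+1/2419200 = -1/907200
⇒ 3j(7 2 7; 0 0 0)² = 56/3315, sgn +1
Racah Σ t=0..2: t=0:+1/29030400 t=1:−1/39916800 t=2:+1/1916006400 = 19/1916006400
⇒ 3j(7 2 7; 5 0 -5)² = 361/185640, sgn +1
4πI² = N·(3j₀)²·(3jₘ)² = 1805/48841
I = +1·√(0.0369567/4π) = 0.05423022

0.054230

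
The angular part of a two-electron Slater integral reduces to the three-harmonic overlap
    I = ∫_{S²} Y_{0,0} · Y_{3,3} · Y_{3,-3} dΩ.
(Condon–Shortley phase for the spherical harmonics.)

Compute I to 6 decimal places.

-0.282095

Checks pass: Σm=0; 6 even; l₃=3∈[3,3].
(2·0+1)(2·3+1)(2·3+1) = 49
Δ: 0! 0! 6! / 7! → 1/7
sum: t=0:+1/36 = 1/36
3j²(0 3 3; 0 0 0) = Δ·Π!·Σ² = 1/7  (sign -1)
sum: t=0:+1/720 = 1/720
3j²(0 3 3; 0 3 -3) = Δ·Π!·Σ² = 1/7  (sign +1)
combine: 4πI² = 49·1/7·1/7 = 1/1
take √, sign -1: I = -0.28209479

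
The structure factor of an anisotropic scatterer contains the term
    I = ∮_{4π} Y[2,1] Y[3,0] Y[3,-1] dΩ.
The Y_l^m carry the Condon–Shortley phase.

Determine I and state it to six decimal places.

Rules hold: Σm=0, L=8 even, 1≤3≤5.
N = 5·7·7 = 245
Δ = 2!·2!·4!/9! = 1/3780
Racah Σ t=0..2: t=0:+1/24 t=1:−1/4 t=2:+1/24 = -1/6
⇒ 3j(2 3 3; 0 0 0)² = 4/105, sgn +1
Racah Σ t=0..1: t=0:+1/12 t=1:−1/8 = -1/24
⇒ 3j(2 3 3; 1 0 -1)² = 1/210, sgn -1
4πI² = N·(3j₀)²·(3jₘ)² = 2/45
I = -1·√(0.0444444/4π) = -0.05947080

-0.059471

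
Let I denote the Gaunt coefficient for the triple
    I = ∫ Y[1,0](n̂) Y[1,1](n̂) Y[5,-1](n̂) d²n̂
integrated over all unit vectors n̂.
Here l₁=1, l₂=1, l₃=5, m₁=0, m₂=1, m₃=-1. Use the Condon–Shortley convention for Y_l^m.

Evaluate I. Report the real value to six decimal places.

0.000000

l₃=5 ∉ [0,2] — triangle fails ⇒ I = 0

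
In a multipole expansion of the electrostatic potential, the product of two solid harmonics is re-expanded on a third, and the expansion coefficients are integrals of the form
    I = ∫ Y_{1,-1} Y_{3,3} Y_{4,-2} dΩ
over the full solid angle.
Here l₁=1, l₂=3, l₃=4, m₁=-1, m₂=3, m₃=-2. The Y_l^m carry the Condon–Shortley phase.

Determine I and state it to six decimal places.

Checks pass: Σm=0; 8 even; l₃=4∈[2,4].
(2·1+1)(2·3+1)(2·4+1) = 189
Δ: 0! 2! 6! / 9! → 1/252
sum: t=0:+1/36 = 1/36
3j²(1 3 4; 0 0 0) = Δ·Π!·Σ² = 4/63  (sign +1)
sum: t=0:+1/1440 = 1/1440
3j²(1 3 4; -1 3 -2) = Δ·Π!·Σ² = 1/252  (sign +1)
combine: 4πI² = 189·4/63·1/252 = 1/21
take √, sign +1: I = 0.06155813

0.061558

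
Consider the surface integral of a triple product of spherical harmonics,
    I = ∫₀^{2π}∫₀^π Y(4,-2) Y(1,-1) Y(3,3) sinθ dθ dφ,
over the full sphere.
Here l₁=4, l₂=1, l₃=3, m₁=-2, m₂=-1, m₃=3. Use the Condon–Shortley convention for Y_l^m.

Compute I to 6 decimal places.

Rules hold: Σm=0, L=8 even, 3≤3≤5.
N = 9·3·7 = 189
Δ = 2!·6!·0!/9! = 1/252
Racah Σ t=1..1: t=1:−1/36 = -1/36
⇒ 3j(4 1 3; 0 0 0)² = 4/63, sgn +1
Racah Σ t=0..0: t=0:+1/1440 = 1/1440
⇒ 3j(4 1 3; -2 -1 3)² = 1/252, sgn +1
4πI² = N·(3j₀)²·(3jₘ)² = 1/21
I = +1·√(0.047619/4π) = 0.06155813

0.061558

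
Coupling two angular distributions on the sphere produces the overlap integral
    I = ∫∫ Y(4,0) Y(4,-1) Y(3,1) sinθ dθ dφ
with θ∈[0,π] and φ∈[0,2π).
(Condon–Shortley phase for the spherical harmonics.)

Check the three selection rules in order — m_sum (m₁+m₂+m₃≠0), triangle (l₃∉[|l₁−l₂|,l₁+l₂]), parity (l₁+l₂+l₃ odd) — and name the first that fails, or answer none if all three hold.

parity

azimuthal sum: 0 − 1 + 1 = 0  ✓
0 ≤ 3 ≤ 8 (triangle on l)  ✓
L = 4 + 4 + 3 = 11 (odd)  ✗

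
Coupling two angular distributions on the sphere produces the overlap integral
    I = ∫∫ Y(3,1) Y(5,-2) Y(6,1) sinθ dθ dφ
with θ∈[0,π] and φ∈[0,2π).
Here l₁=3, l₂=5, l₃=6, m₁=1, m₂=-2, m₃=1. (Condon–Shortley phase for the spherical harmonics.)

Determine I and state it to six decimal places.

0.080575

Rules hold: Σm=0, L=14 even, 2≤6≤8.
N = 7·11·13 = 1001
Δ = 2!·4!·8!/15! = 1/675675
Racah Σ t=0..2: t=0:+1/8640 t=1:−1/2304 t=2:+1/8640 = -7/34560
⇒ 3j(3 5 6; 0 0 0)² = 7/429, sgn -1
Racah Σ t=0..2: t=0:+1/5760 t=1:−1/8640 t=2:+1/241920 = 1/16128
⇒ 3j(3 5 6; 1 -2 1)² = 5/1001, sgn -1
4πI² = N·(3j₀)²·(3jₘ)² = 35/429
I = +1·√(0.0815851/4π) = 0.08057502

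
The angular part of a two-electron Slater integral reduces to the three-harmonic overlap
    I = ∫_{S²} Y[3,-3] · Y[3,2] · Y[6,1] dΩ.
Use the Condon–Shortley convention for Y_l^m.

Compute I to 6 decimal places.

m-sum 0 ✓  L=12 even ✓  0≤6≤6 ✓
Π(2lᵢ+1) = 7×7×13 = 637
triangle coeff Δ(3,3,6) = 1/12012
Σ_t [0,0]: t=0:+1/1296 = 1/1296
(3j)²=100/3003 [(3 3 6; 0 0 0)], sign=+1
Σ_t [0,0]: t=0:+1/86400 = 1/86400
(3j)²=1/1716 [(3 3 6; -3 2 1)], sign=-1
⇒ 4πI² = 175/14157
I = (-1)√(175/14157/(4π)) = -0.03136379

-0.031364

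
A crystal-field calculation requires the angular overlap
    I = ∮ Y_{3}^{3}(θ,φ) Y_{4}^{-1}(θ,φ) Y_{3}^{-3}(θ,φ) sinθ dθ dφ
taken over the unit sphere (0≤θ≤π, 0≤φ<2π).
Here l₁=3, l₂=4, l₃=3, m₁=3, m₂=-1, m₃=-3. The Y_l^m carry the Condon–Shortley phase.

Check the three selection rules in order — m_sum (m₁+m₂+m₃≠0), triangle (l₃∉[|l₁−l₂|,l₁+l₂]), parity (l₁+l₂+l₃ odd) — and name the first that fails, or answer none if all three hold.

m₁+m₂+m₃ = 3 − 1 − 3 = -1  ✗
triangle: |3−4|=1 ≤ l₃=3 ≤ 3+4=7
parity: l₁+l₂+l₃ = 10 is even

m_sum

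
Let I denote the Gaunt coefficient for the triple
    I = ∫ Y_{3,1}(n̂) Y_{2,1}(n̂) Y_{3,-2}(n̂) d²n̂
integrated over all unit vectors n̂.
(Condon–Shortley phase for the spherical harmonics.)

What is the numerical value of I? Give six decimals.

0.162868

m-sum 0 ✓  L=8 even ✓  1≤3≤5 ✓
Π(2lᵢ+1) = 7×5×7 = 245
triangle coeff Δ(3,2,3) = 1/3780
Σ_t [0,2]: t=0:+1/24 t=1:−1/4 t=2:+1/24 = -1/6
(3j)²=4/105 [(3 2 3; 0 0 0)], sign=+1
Σ_t [1,2]: t=1:−1/12 t=2:+1/48 = -1/16
(3j)²=1/28 [(3 2 3; 1 1 -2)], sign=+1
⇒ 4πI² = 1/3
I = (+1)√(1/3/(4π)) = 0.16286750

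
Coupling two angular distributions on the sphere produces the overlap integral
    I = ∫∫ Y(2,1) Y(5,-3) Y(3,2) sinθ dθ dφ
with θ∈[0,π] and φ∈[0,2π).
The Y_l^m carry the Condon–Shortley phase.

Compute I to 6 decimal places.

-0.253584

Rules hold: Σm=0, L=10 even, 3≤3≤7.
N = 5·11·7 = 385
Δ = 4!·0!·6!/11! = 1/2310
Racah Σ t=2..2: t=2:+1/144 = 1/144
⇒ 3j(2 5 3; 0 0 0)² = 10/231, sgn -1
Racah Σ t=1..1: t=1:−1/720 = -1/720
⇒ 3j(2 5 3; 1 -3 2)² = 8/165, sgn +1
4πI² = N·(3j₀)²·(3jₘ)² = 80/99
I = -1·√(0.808081/4π) = -0.25358436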